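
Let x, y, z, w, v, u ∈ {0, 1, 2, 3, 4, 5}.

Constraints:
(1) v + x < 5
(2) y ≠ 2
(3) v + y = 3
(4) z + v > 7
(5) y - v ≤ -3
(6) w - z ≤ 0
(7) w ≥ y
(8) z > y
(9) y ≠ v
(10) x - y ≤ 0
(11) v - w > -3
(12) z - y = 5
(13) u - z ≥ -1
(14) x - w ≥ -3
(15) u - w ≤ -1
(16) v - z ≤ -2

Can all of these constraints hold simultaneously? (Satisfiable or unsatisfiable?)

Unsatisfiable

Constraints 5, 10, 13, 14, 15, and 16 give y − x ≥ 0, x − w ≥ -3, w − u ≥ 1, u − z ≥ -1, z − v ≥ 2, v − y ≥ 3.
Adding all 6 inequalities: the left sides telescope to 0, and the right sides sum to 0 + (-3) + 1 + (-1) + 2 + 3 = 2. So 0 ≥ 2, which is false.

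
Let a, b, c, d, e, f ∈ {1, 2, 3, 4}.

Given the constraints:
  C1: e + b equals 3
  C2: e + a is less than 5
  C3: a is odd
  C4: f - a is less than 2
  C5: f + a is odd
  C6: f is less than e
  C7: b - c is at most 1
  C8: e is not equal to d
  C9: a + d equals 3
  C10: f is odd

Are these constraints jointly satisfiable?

Constraint 10 makes f odd and constraint 3 makes a odd, so f + a must be even. Constraint 5 says f + a is odd — contradiction.

Unsatisfiable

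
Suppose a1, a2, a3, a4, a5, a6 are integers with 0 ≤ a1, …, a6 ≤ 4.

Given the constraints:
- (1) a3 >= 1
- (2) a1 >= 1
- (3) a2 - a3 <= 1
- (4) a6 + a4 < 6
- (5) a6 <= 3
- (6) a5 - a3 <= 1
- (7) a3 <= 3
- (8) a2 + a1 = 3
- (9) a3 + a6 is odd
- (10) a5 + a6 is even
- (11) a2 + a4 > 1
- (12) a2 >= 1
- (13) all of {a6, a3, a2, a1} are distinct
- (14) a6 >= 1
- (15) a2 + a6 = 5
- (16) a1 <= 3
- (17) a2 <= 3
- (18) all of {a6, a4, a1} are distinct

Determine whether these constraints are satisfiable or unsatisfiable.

Unsatisfiable

Constraints 1, 2, 5, 7, 12, 14, 16, and 17 confine each of a6, a3, a2, a1 to the 3 values {1, …, 3}.
Constraint 13 requires all 4 of them to be distinct, but only 3 values are available — impossible by the pigeonhole principle.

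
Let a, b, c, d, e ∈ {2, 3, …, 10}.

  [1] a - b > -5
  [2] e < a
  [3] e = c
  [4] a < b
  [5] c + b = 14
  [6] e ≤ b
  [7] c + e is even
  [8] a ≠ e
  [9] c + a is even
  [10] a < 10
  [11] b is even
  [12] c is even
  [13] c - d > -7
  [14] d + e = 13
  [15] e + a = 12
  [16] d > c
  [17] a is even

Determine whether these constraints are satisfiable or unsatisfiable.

Setting (a, b, c, d, e) = (8, 10, 4, 9, 4) satisfies everything: constraint 1: a - b = -2; constraint 5: c + b = 14; constraint 13: c - d = -5, and the others follow.

Satisfiable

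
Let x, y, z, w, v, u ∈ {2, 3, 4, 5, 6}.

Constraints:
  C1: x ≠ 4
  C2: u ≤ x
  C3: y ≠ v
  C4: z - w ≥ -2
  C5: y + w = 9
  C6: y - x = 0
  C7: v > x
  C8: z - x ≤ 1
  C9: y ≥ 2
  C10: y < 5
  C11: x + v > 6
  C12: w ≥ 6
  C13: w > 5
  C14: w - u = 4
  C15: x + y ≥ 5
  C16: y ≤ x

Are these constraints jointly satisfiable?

Satisfiable

The assignment x = 3, y = 3, z = 4, w = 6, v = 4, u = 2 works:
  constraint 4 holds since z - w = -2.
  constraint 5 holds since y + w = 9.
The rest check out directly.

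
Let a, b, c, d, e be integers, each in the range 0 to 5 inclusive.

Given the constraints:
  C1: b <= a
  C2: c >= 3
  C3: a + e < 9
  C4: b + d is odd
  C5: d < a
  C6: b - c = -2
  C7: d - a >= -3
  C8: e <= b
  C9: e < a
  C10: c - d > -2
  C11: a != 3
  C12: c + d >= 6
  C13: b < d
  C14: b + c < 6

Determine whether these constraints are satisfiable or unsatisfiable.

Satisfiable

The assignment a = 5, b = 1, c = 3, d = 4, e = 1 works:
  constraint 3 holds since a + e = 6.
  constraint 6 holds since b - c = -2.
  constraint 7 holds since d - a = -1.
The rest check out directly.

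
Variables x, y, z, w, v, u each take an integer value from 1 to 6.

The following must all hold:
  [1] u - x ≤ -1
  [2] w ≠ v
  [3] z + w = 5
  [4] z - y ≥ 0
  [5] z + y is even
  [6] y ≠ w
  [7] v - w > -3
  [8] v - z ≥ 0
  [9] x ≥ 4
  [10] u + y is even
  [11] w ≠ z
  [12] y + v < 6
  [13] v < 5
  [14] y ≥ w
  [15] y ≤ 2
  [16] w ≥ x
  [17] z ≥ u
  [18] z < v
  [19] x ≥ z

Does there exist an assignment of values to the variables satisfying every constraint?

From constraints 9 and 16: w ≥ x and x ≥ 4, so w ≥ 4. From constraints 14 and 15: w ≤ y and y ≤ 2, so w ≤ 2. But 2 < 4, so no value of w works.

Unsatisfiable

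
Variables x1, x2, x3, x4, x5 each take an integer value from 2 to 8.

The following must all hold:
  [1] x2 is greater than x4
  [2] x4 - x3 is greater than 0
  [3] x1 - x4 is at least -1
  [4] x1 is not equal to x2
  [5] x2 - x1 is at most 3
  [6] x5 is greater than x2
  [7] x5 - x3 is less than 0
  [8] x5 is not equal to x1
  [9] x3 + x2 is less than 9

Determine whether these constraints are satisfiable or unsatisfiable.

Constraints 1, 2, 6, and 7 give x2 < x5, x5 < x3, x3 < x4, x4 < x2. Chaining: x2 < x5 < x3 < x4 < x2, which forces x2 < x2 — impossible.

Unsatisfiable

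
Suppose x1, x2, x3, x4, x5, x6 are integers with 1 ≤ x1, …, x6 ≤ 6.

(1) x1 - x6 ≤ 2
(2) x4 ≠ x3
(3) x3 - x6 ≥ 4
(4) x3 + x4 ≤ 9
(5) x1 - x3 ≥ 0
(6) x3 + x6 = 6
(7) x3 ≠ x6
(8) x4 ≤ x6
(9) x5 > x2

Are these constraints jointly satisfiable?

Constraints 1, 3, and 5 give x1 − x3 ≥ 0, x3 − x6 ≥ 4, x6 − x1 ≥ -2.
Adding all 3 inequalities: the left sides telescope to 0, and the right sides sum to 0 + 4 + (-2) = 2. So 0 ≥ 2, which is false.

Unsatisfiable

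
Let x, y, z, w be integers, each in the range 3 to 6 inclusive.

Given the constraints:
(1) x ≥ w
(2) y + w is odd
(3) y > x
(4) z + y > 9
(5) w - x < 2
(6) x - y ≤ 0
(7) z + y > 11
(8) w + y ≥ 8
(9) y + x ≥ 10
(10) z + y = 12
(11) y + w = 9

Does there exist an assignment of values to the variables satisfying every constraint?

Take x = 4, y = 6, z = 6, w = 3. Then constraint 4: z + y = 12; constraint 5: w - x = -1, and every other listed constraint is also met.

Satisfiable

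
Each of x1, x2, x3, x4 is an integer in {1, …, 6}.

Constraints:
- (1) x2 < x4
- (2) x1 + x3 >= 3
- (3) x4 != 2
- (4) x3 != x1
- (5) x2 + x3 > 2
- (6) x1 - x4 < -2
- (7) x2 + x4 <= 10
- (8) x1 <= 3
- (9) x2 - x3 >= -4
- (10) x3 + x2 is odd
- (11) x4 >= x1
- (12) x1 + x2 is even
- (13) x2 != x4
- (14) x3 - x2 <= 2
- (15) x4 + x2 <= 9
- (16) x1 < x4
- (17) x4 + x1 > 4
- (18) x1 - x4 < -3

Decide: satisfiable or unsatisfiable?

Satisfiable

Setting (x1, x2, x3, x4) = (1, 1, 2, 6) satisfies everything: constraint 2: x1 + x3 = 3; constraint 5: x2 + x3 = 3; constraint 6: x1 - x4 = -5, and the others follow.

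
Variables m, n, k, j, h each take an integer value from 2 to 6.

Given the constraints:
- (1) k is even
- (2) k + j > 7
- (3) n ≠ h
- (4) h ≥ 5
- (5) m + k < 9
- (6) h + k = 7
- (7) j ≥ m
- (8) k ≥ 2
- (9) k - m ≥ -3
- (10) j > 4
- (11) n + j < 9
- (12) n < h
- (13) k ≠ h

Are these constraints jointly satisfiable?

Satisfiable

One satisfying assignment is m = 4, n = 2, k = 2, j = 6, h = 5.
For the less obvious constraints — constraint 2: k + j = 8; constraint 5: m + k = 6 — and the others hold by inspection.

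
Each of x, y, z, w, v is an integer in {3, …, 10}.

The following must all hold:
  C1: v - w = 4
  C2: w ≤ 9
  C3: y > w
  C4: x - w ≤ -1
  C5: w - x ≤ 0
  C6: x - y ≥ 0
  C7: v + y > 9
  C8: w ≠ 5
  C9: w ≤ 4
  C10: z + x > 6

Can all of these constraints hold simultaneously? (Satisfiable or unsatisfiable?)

Constraints 3, 4, and 6 give w < y, y ≤ x, x < w. Chaining: w < y ≤ x < w, which forces w < w — impossible.

Unsatisfiable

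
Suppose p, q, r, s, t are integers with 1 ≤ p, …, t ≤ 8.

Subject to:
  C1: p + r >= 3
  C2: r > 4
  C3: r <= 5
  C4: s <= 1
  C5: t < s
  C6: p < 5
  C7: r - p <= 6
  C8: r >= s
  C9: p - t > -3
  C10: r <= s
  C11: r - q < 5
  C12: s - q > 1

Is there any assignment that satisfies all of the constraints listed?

Unsatisfiable

From constraint 2: r ≥ 5. From constraints 4 and 10: r ≤ s and s ≤ 1, so r ≤ 1. But 1 < 5, so no value of r works.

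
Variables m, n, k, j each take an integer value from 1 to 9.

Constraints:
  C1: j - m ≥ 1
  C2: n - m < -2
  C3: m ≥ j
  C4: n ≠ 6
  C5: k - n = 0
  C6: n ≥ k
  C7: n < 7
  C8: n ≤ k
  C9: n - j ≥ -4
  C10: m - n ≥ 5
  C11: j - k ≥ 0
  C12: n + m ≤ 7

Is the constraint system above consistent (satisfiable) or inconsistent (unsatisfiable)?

Unsatisfiable

Constraints 1, 9, and 10 give j − m ≥ 1, m − n ≥ 5, n − j ≥ -4.
Adding all 3 inequalities: the left sides telescope to 0, and the right sides sum to 1 + 5 + (-4) = 2. So 0 ≥ 2, which is false.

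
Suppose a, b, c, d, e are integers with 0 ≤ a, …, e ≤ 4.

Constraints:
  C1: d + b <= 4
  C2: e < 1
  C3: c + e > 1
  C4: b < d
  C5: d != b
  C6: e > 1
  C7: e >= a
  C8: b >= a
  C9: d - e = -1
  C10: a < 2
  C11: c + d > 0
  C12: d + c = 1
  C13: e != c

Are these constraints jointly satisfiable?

From constraint 6: e ≥ 2. From constraint 2: e ≤ 0. But 0 < 2, so no value of e works.

Unsatisfiable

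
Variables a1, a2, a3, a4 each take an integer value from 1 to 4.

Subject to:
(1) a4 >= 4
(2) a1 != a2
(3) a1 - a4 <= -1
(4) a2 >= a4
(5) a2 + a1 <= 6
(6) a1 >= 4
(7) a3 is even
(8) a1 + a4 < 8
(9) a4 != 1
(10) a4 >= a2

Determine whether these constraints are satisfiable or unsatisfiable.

From constraints 1 and 4: a2 ≥ a4 ≥ 4. From constraint 6: a1 ≥ 4. Hence a2 + a1 ≥ 8. But constraint 5 requires a2 + a1 ≤ 6, and 6 < 8. Contradiction.

Unsatisfiable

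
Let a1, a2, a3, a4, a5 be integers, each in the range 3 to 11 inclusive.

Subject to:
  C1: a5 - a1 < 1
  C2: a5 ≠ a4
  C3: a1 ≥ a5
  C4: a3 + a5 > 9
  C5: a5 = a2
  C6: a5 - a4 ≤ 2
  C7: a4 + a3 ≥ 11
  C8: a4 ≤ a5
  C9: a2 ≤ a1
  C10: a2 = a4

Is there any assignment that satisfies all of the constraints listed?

From constraints 5 and 10, a5 = a2 = a4, so a5 = a4. But constraint 2 says a5 ≠ a4. Contradiction.

Unsatisfiable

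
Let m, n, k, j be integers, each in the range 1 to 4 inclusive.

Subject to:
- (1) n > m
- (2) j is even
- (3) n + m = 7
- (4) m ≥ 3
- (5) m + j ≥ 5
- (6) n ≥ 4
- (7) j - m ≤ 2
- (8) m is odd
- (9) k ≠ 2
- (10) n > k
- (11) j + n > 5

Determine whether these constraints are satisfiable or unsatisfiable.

Setting (m, n, k, j) = (3, 4, 3, 2) satisfies everything: constraint 3: n + m = 7; constraint 5: m + j = 5, and the others follow.

Satisfiable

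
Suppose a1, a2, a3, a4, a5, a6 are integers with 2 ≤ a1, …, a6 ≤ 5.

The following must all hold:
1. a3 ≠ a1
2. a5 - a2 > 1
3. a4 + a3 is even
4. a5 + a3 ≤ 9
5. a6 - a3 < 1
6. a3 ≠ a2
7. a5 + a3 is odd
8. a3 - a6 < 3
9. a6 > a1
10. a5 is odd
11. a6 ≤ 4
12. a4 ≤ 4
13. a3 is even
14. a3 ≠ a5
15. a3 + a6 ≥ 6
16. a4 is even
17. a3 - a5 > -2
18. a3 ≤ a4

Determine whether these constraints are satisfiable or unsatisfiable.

Try a1 = 3, a2 = 3, a3 = 4, a4 = 4, a5 = 5, a6 = 4.
Check constraint 2: a5 - a2 = 2; constraint 4: a5 + a3 = 9. The remaining constraints are straightforward to verify.

Satisfiable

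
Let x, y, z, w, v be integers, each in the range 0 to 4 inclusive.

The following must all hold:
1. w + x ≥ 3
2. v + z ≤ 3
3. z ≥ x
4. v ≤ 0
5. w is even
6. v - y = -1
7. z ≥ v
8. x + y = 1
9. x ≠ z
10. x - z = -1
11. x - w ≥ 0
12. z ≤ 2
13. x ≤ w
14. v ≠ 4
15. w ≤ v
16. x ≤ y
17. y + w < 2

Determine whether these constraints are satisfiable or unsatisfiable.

Unsatisfiable

From constraints 4 and 15: w ≤ v ≤ 0. From constraints 3 and 12: x ≤ z ≤ 2. Hence w + x ≤ 2. But constraint 1 requires w + x ≥ 3, and 3 > 2. Contradiction.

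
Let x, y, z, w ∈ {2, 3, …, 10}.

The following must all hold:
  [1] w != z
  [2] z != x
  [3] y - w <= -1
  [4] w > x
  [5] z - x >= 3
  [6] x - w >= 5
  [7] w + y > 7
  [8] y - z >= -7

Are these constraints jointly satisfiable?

Unsatisfiable

Constraints 3, 5, 6, and 8 give y − z ≥ -7, z − x ≥ 3, x − w ≥ 5, w − y ≥ 1.
Adding all 4 inequalities: the left sides telescope to 0, and the right sides sum to (-7) + 3 + 5 + 1 = 2. So 0 ≥ 2, which is false.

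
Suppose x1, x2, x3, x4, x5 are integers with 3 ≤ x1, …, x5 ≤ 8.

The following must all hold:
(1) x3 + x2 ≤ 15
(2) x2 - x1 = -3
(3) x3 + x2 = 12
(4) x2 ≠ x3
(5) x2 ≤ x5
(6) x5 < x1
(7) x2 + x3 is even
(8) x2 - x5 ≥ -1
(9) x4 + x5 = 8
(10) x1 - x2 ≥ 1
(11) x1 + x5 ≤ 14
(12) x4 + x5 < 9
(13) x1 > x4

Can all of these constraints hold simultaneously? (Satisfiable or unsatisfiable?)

The assignment x1 = 7, x2 = 4, x3 = 8, x4 = 4, x5 = 4 works:
  constraint 1 holds since x3 + x2 = 12.
  constraint 2 holds since x2 - x1 = -3.
  constraint 3 holds since x3 + x2 = 12.
The rest check out directly.

Satisfiable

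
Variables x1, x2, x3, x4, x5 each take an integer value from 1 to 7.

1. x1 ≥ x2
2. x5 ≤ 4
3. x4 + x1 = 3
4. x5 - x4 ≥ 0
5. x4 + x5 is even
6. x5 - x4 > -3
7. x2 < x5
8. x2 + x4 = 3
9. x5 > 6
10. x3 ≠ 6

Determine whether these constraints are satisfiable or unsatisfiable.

From constraint 9: x5 ≥ 7. From constraint 2: x5 ≤ 4. But 4 < 7, so no value of x5 works.

Unsatisfiable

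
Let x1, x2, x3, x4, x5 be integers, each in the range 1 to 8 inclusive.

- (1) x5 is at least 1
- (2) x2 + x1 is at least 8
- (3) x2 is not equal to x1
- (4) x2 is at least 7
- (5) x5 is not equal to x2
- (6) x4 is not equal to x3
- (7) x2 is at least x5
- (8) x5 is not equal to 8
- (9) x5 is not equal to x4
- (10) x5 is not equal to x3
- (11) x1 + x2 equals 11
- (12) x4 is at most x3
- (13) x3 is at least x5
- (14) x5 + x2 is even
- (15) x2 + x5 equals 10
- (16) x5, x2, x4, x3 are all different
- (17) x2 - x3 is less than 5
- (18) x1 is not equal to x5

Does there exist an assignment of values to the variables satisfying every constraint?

Satisfiable

Setting (x1, x2, x3, x4, x5) = (3, 8, 4, 1, 2) satisfies everything: constraint 2: x2 + x1 = 11; constraint 11: x1 + x2 = 11; constraint 15: x2 + x5 = 10, and the others follow.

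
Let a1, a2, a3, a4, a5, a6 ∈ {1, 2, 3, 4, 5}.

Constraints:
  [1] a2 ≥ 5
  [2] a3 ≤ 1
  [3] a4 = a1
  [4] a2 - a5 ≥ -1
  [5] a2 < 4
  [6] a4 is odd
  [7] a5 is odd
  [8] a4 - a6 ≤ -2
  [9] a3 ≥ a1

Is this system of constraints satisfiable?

From constraint 1: a2 ≥ 5. From constraint 5: a2 ≤ 3. But 3 < 5, so no value of a2 works.

Unsatisfiable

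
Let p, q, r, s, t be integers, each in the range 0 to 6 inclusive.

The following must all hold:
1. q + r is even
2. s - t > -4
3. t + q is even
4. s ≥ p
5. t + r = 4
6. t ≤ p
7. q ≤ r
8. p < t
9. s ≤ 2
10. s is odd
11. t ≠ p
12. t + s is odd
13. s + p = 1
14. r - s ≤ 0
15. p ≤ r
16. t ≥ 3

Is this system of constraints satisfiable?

Unsatisfiable

From constraints 6 and 16: p ≥ t and t ≥ 3, so p ≥ 3. From constraints 4 and 9: p ≤ s and s ≤ 2, so p ≤ 2. But 2 < 3, so no value of p works.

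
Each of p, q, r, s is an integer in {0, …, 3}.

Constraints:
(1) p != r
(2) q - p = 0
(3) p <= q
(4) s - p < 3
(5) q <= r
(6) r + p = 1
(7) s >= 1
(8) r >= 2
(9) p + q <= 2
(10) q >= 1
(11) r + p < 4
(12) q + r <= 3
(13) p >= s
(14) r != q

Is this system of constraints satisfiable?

Unsatisfiable

From constraints 5 and 10: r ≥ q ≥ 1. From constraints 7 and 13: p ≥ s ≥ 1. Hence r + p ≥ 2. But constraint 6 requires r + p = 1, and 1 < 2. Contradiction.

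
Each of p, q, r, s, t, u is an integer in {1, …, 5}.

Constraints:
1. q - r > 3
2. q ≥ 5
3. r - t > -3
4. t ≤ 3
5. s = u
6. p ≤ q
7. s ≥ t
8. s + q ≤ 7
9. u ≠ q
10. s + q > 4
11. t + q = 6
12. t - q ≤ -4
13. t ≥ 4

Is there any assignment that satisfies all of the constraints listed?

Unsatisfiable

From constraints 7 and 13: s ≥ t ≥ 4. From constraint 2: q ≥ 5. Hence s + q ≥ 9. But constraint 8 requires s + q ≤ 7, and 7 < 9. Contradiction.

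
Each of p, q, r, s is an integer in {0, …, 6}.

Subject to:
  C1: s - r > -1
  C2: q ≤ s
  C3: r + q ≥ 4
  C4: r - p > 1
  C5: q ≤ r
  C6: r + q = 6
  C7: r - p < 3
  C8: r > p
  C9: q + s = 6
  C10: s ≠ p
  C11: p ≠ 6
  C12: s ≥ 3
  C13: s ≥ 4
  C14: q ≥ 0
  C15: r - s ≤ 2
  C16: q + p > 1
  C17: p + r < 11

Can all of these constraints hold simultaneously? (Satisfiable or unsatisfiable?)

Satisfiable

Setting (p, q, r, s) = (3, 1, 5, 5) satisfies everything: constraint 1: s - r = 0; constraint 3: r + q = 6; constraint 4: r - p = 2, and the others follow.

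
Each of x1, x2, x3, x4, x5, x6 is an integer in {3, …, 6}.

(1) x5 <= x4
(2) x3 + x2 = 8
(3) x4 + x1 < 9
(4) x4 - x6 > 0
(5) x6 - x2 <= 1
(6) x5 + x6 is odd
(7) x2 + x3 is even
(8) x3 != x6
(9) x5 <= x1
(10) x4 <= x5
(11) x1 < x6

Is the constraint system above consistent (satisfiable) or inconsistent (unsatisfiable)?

Constraints 4, 9, 10, and 11 give x5 ≤ x1, x1 < x6, x6 < x4, x4 ≤ x5. Chaining: x5 ≤ x1 < x6 < x4 ≤ x5, which forces x5 < x5 — impossible.

Unsatisfiable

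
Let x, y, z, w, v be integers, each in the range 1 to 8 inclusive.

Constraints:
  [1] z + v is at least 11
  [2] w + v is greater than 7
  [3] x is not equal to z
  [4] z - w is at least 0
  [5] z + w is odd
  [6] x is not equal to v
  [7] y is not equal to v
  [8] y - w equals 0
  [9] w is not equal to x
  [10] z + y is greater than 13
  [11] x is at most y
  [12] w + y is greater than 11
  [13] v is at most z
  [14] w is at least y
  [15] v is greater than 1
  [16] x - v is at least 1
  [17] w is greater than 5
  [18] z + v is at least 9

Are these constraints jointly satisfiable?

Take x = 4, y = 7, z = 8, w = 7, v = 3. Then constraint 1: z + v = 11; constraint 2: w + v = 10, and every other listed constraint is also met.

Satisfiable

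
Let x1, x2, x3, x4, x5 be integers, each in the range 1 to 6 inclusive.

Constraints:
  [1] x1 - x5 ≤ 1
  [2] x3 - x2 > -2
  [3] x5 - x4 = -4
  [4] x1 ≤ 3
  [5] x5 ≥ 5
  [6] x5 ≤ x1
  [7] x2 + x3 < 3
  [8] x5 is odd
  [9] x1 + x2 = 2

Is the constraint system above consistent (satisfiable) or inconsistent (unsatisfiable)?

Unsatisfiable

From constraints 5 and 6: x1 ≥ x5 and x5 ≥ 5, so x1 ≥ 5. From constraint 4: x1 ≤ 3. But 3 < 5, so no value of x1 works.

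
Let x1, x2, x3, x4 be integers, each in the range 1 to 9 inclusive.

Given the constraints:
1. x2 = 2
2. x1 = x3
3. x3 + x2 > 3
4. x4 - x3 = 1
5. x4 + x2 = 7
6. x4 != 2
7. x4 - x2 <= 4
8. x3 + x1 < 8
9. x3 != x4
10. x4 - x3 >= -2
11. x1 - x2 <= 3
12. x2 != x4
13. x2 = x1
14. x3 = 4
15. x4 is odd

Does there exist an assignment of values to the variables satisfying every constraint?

Unsatisfiable

Constraint 1 fixes x2 = 2 and constraint 14 fixes x3 = 4. Constraints 2 and 13 give x2 = x1 = x3, so x2 = x3. But 2 ≠ 4 — contradiction.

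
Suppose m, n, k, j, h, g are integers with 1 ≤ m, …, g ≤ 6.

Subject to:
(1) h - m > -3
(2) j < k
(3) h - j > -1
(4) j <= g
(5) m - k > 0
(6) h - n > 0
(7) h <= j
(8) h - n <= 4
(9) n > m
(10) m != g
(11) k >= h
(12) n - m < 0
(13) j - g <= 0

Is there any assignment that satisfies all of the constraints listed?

Unsatisfiable

Constraints 2, 5, 6, 7, and 9 give k < m, m < n, n < h, h ≤ j, j < k. Chaining: k < m < n < h ≤ j < k, which forces k < k — impossible.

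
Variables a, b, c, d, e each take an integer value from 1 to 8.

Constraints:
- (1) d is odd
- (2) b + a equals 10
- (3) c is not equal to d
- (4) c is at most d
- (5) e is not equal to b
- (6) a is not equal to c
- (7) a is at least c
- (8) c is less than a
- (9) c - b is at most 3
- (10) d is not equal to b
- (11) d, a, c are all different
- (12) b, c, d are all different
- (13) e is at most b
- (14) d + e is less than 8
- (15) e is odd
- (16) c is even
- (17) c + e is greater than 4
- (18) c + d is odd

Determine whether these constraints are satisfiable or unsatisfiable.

Take a = 8, b = 2, c = 4, d = 5, e = 1. Then constraint 2: b + a = 10; constraint 9: c - b = 2, and every other listed constraint is also met.

Satisfiable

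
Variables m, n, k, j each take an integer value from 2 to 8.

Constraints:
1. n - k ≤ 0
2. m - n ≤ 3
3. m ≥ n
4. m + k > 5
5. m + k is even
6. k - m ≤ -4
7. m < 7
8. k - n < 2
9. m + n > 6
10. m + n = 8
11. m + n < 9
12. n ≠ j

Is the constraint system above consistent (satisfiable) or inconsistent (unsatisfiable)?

Unsatisfiable

Constraints 1, 2, and 6 give m − k ≥ 4, k − n ≥ 0, n − m ≥ -3.
Adding all 3 inequalities: the left sides telescope to 0, and the right sides sum to 4 + 0 + (-3) = 1. So 0 ≥ 1, which is false.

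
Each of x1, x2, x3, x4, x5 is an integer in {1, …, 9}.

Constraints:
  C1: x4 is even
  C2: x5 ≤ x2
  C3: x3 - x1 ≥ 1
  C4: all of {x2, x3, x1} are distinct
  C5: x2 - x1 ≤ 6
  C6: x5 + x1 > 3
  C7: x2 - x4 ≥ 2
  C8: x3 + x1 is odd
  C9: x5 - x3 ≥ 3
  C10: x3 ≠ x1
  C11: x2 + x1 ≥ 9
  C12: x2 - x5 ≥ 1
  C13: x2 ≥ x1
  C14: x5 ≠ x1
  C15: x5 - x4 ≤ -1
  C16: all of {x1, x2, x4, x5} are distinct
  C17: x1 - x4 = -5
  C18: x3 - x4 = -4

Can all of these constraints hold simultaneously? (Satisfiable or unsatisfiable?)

Constraints 3, 5, 7, 9, and 15 give x5 − x3 ≥ 3, x3 − x1 ≥ 1, x1 − x2 ≥ -6, x2 − x4 ≥ 2, x4 − x5 ≥ 1.
Adding all 5 inequalities: the left sides telescope to 0, and the right sides sum to 3 + 1 + (-6) + 2 + 1 = 1. So 0 ≥ 1, which is false.

Unsatisfiable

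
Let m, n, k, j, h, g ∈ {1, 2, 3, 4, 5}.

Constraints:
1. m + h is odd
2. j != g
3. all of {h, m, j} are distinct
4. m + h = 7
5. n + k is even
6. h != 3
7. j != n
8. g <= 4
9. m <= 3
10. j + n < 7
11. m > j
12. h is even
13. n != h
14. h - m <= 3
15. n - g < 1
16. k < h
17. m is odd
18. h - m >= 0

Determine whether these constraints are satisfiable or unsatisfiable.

Satisfiable

Try m = 3, n = 3, k = 3, j = 1, h = 4, g = 4.
Check constraint 4: m + h = 7; constraint 10: j + n = 4; constraint 14: h - m = 1. The remaining constraints are straightforward to verify.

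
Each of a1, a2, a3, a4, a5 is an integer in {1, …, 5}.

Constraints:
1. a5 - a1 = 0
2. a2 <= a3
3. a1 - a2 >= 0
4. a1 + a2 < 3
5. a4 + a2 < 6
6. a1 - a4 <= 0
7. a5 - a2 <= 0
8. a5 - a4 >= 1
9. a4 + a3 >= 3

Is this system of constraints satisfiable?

Unsatisfiable

Constraints 3, 6, 7, and 8 give a2 − a5 ≥ 0, a5 − a4 ≥ 1, a4 − a1 ≥ 0, a1 − a2 ≥ 0.
Adding all 4 inequalities: the left sides telescope to 0, and the right sides sum to 0 + 1 + 0 + 0 = 1. So 0 ≥ 1, which is false.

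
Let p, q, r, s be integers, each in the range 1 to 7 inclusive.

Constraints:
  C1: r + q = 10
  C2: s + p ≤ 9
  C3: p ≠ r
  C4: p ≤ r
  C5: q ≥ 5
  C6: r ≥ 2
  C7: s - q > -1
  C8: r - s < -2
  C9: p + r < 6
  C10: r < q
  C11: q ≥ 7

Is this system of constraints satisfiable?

Take p = 1, q = 7, r = 3, s = 7. Then constraint 1: r + q = 10; constraint 2: s + p = 8; constraint 7: s - q = 0, and every other listed constraint is also met.

Satisfiable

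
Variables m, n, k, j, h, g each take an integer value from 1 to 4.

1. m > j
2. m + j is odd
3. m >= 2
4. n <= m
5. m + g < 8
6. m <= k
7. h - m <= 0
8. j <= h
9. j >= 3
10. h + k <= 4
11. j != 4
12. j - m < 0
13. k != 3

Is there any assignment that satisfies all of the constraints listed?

From constraints 8 and 9: h ≥ j ≥ 3. From constraints 3 and 6: k ≥ m ≥ 2. Hence h + k ≥ 5. But constraint 10 requires h + k ≤ 4, and 4 < 5. Contradiction.

Unsatisfiable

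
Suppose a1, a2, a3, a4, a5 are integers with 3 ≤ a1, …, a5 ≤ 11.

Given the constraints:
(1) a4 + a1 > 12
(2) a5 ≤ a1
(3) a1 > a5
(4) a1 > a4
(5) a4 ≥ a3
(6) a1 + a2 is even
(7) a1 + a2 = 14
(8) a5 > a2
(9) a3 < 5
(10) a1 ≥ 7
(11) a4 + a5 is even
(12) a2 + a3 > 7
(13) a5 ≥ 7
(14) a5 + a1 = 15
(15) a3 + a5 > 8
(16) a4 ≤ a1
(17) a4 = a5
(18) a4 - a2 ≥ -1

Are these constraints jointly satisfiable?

Setting (a1, a2, a3, a4, a5) = (8, 6, 3, 7, 7) satisfies everything: constraint 1: a4 + a1 = 15; constraint 7: a1 + a2 = 14, and the others follow.

Satisfiable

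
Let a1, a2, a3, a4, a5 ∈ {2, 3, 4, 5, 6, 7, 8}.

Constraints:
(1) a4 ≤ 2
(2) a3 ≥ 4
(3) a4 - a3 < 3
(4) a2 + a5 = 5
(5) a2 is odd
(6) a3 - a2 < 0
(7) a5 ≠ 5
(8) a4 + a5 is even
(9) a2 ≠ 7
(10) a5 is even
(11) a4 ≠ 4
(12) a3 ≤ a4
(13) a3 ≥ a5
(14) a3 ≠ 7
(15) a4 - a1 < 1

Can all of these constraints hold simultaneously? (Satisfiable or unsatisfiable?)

From constraint 2: a3 ≥ 4. From constraints 1 and 12: a3 ≤ a4 and a4 ≤ 2, so a3 ≤ 2. But 2 < 4, so no value of a3 works.

Unsatisfiable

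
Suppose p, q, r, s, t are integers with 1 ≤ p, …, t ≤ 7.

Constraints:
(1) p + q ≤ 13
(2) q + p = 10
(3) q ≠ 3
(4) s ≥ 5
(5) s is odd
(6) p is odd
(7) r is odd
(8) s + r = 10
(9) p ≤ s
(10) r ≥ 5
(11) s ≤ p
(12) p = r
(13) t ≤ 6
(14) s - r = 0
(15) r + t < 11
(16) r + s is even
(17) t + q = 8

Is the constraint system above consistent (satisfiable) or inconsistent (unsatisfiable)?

Satisfiable

Setting (p, q, r, s, t) = (5, 5, 5, 5, 3) satisfies everything: constraint 1: p + q = 10; constraint 2: q + p = 10, and the others follow.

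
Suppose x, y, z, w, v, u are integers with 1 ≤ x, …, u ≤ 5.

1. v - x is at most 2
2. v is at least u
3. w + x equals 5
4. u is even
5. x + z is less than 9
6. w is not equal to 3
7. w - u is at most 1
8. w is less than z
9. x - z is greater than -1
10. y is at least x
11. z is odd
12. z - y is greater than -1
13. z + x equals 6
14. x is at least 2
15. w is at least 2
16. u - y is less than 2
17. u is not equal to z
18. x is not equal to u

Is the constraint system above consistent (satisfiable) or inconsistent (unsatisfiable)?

One satisfying assignment is x = 3, y = 3, z = 3, w = 2, v = 5, u = 2.
For the less obvious constraints — constraint 1: v - x = 2; constraint 3: w + x = 5; constraint 5: x + z = 6 — and the others hold by inspection.

Satisfiable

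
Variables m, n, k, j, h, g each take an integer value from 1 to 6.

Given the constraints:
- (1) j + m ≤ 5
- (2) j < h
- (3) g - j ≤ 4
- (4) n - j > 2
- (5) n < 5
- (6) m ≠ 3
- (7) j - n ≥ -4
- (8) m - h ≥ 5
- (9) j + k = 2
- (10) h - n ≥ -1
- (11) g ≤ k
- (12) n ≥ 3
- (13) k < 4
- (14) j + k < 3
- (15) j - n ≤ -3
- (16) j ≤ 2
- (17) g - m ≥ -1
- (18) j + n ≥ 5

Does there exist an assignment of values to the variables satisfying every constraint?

Unsatisfiable

Constraints 3, 8, 10, 15, and 17 give h − n ≥ -1, n − j ≥ 3, j − g ≥ -4, g − m ≥ -1, m − h ≥ 5.
Adding all 5 inequalities: the left sides telescope to 0, and the right sides sum to (-1) + 3 + (-4) + (-1) + 5 = 2. So 0 ≥ 2, which is false.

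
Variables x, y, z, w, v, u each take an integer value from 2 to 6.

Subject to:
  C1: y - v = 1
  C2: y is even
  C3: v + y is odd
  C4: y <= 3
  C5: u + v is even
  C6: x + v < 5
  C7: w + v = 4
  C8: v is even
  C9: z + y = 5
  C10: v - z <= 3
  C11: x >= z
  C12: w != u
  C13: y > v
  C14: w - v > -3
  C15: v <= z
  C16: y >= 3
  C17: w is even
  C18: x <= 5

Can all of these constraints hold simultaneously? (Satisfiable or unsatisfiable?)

Unsatisfiable

Constraint 8 makes v even and constraint 2 makes y even, so v + y must be even. Constraint 3 says v + y is odd — contradiction.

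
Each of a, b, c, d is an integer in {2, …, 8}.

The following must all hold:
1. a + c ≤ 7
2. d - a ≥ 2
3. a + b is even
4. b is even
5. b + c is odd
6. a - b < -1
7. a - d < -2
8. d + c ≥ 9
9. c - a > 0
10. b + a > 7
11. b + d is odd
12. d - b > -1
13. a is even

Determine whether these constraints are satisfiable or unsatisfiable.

Satisfiable

One satisfying assignment is a = 2, b = 6, c = 3, d = 7.
For the less obvious constraints — constraint 1: a + c = 5; constraint 2: d - a = 5; constraint 6: a - b = -4 — and the others hold by inspection.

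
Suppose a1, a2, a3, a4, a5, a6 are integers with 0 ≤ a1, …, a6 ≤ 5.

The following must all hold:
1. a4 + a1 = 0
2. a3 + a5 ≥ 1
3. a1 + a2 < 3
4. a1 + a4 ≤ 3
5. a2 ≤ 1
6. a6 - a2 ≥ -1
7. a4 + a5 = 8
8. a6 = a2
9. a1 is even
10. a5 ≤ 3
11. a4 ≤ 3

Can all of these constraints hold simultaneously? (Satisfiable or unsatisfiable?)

Unsatisfiable

From constraint 11: a4 ≤ 3. From constraint 10: a5 ≤ 3. Hence a4 + a5 ≤ 6. But constraint 7 requires a4 + a5 = 8, and 8 > 6. Contradiction.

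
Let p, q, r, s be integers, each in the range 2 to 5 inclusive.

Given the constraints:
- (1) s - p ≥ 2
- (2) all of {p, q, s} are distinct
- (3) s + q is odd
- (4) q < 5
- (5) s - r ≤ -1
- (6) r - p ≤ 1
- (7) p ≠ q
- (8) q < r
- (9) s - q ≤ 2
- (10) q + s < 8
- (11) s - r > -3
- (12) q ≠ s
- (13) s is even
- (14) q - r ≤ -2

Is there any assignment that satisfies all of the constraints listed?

Unsatisfiable

Constraints 1, 5, and 6 give s − p ≥ 2, p − r ≥ -1, r − s ≥ 1.
Adding all 3 inequalities: the left sides telescope to 0, and the right sides sum to 2 + (-1) + 1 = 2. So 0 ≥ 2, which is false.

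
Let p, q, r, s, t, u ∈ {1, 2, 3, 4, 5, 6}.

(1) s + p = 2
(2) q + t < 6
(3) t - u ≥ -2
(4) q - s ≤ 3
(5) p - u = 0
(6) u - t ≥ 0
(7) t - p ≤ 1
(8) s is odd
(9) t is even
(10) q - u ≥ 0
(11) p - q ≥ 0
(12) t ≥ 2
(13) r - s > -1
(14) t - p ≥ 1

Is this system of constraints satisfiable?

Unsatisfiable

Constraints 6, 10, 11, and 14 give p − q ≥ 0, q − u ≥ 0, u − t ≥ 0, t − p ≥ 1.
Adding all 4 inequalities: the left sides telescope to 0, and the right sides sum to 0 + 0 + 0 + 1 = 1. So 0 ≥ 1, which is false.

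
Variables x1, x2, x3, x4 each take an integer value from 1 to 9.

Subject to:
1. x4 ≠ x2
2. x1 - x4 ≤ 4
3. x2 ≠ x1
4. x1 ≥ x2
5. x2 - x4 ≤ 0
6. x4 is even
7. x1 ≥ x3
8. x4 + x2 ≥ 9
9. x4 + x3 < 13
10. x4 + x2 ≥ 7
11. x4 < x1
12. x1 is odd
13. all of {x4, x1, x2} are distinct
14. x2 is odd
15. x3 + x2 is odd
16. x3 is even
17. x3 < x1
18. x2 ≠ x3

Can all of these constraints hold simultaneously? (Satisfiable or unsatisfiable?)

Satisfiable

One satisfying assignment is x1 = 7, x2 = 3, x3 = 4, x4 = 6.
For the less obvious constraints — constraint 2: x1 - x4 = 1; constraint 5: x2 - x4 = -3 — and the others hold by inspection.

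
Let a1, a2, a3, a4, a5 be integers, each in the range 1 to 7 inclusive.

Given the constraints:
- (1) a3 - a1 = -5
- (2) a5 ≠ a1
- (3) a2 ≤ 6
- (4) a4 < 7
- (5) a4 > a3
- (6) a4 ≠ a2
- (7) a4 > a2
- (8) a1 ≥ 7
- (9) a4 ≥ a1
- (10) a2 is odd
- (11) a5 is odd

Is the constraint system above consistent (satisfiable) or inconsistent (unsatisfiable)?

From constraints 8 and 9: a4 ≥ a1 and a1 ≥ 7, so a4 ≥ 7. From constraint 4: a4 ≤ 6. But 6 < 7, so no value of a4 works.

Unsatisfiable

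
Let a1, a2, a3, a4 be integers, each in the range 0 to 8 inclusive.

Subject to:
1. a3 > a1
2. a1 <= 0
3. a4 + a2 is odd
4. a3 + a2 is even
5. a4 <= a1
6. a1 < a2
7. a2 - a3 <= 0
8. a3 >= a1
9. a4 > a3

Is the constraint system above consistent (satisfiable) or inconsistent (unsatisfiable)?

Constraints 5, 6, 7, and 9 give a1 < a2, a2 ≤ a3, a3 < a4, a4 ≤ a1. Chaining: a1 < a2 ≤ a3 < a4 ≤ a1, which forces a1 < a1 — impossible.

Unsatisfiable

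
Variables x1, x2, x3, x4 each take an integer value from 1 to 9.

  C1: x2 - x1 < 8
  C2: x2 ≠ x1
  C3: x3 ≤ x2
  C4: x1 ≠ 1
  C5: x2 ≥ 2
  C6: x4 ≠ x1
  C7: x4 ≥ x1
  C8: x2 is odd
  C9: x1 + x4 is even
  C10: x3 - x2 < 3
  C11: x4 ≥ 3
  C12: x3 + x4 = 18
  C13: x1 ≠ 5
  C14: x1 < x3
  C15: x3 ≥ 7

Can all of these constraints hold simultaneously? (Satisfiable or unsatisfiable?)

Satisfiable

One satisfying assignment is x1 = 3, x2 = 9, x3 = 9, x4 = 9.
For the less obvious constraints — constraint 1: x2 - x1 = 6; constraint 10: x3 - x2 = 0 — and the others hold by inspection.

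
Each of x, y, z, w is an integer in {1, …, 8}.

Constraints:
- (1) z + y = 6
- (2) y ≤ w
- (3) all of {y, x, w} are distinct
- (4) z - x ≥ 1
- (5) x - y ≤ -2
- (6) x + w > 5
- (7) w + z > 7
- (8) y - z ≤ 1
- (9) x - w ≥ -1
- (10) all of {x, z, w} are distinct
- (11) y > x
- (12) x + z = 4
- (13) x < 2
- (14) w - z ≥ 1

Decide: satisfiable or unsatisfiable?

Constraints 5, 8, 9, and 14 give y − x ≥ 2, x − w ≥ -1, w − z ≥ 1, z − y ≥ -1.
Adding all 4 inequalities: the left sides telescope to 0, and the right sides sum to 2 + (-1) + 1 + (-1) = 1. So 0 ≥ 1, which is false.

Unsatisfiable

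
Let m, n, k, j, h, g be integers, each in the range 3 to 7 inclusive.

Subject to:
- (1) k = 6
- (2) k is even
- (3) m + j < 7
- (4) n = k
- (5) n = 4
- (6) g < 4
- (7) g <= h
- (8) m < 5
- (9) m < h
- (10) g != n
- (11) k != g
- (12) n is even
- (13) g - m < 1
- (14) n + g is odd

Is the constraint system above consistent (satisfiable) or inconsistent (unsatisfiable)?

Constraint 5 fixes n = 4 and constraint 1 fixes k = 6, but constraint 4 requires n = k. Since 4 ≠ 6, contradiction.

Unsatisfiable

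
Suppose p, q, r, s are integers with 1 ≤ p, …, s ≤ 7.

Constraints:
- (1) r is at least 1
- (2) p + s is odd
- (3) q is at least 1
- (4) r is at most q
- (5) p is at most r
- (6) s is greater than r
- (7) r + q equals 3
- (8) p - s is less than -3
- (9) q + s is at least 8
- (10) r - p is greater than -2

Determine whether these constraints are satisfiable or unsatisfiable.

Take p = 1, q = 2, r = 1, s = 6. Then constraint 7: r + q = 3; constraint 8: p - s = -5; constraint 9: q + s = 8, and every other listed constraint is also met.

Satisfiable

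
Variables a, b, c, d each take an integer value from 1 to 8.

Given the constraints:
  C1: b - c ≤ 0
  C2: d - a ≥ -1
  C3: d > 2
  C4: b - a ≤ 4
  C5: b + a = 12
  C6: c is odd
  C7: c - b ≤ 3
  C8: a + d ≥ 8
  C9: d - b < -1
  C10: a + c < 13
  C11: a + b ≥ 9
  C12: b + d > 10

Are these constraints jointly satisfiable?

Setting (a, b, c, d) = (5, 7, 7, 5) satisfies everything: constraint 1: b - c = 0; constraint 2: d - a = 0, and the others follow.

Satisfiable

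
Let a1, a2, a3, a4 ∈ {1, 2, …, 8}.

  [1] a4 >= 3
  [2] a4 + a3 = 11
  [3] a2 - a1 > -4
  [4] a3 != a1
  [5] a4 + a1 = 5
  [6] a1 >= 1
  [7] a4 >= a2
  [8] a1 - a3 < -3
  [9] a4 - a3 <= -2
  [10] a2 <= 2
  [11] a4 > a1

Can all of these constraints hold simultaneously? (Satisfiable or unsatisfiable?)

Satisfiable

Take a1 = 2, a2 = 1, a3 = 8, a4 = 3. Then constraint 2: a4 + a3 = 11; constraint 3: a2 - a1 = -1; constraint 5: a4 + a1 = 5, and every other listed constraint is also met.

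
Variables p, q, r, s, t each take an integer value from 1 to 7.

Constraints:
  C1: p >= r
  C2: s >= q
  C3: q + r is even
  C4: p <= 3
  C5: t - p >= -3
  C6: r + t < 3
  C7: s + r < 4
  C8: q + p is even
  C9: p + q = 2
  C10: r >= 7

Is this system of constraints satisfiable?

From constraint 10: r ≥ 7. From constraints 1 and 4: r ≤ p and p ≤ 3, so r ≤ 3. But 3 < 7, so no value of r works.

Unsatisfiable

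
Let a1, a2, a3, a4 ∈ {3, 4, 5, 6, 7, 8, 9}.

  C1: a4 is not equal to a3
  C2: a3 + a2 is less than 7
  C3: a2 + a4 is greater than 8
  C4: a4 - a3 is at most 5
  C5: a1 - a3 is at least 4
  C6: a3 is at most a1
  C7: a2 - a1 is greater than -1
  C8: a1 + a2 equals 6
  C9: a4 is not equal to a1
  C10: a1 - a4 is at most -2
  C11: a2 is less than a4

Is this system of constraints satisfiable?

Unsatisfiable

Constraints 4, 5, and 10 give a3 − a4 ≥ -5, a4 − a1 ≥ 2, a1 − a3 ≥ 4.
Adding all 3 inequalities: the left sides telescope to 0, and the right sides sum to (-5) + 2 + 4 = 1. So 0 ≥ 1, which is false.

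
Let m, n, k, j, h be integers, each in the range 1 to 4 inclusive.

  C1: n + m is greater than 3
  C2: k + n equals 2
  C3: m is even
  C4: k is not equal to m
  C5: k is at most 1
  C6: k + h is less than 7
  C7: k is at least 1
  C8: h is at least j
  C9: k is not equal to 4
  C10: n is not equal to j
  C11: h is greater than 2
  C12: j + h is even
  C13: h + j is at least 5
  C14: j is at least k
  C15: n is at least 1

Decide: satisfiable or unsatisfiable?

Take m = 4, n = 1, k = 1, j = 3, h = 3. Then constraint 1: n + m = 5; constraint 2: k + n = 2, and every other listed constraint is also met.

Satisfiable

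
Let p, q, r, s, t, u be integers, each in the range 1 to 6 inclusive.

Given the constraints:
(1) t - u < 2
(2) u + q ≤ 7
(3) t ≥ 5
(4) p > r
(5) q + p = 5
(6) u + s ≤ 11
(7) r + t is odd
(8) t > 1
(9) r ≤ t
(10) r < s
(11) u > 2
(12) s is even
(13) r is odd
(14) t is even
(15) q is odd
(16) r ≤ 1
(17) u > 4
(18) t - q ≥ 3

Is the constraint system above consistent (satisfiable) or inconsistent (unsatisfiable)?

Setting (p, q, r, s, t, u) = (4, 1, 1, 4, 6, 5) satisfies everything: constraint 1: t - u = 1; constraint 2: u + q = 6, and the others follow.

Satisfiable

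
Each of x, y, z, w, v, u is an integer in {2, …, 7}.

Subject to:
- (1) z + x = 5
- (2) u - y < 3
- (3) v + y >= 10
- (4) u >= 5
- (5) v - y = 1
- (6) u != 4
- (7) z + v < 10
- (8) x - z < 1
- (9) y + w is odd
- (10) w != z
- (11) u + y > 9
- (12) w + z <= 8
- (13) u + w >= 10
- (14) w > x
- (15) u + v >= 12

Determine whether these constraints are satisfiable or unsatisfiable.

Try x = 2, y = 5, z = 3, w = 4, v = 6, u = 7.
Check constraint 1: z + x = 5; constraint 2: u - y = 2. The remaining constraints are straightforward to verify.

Satisfiable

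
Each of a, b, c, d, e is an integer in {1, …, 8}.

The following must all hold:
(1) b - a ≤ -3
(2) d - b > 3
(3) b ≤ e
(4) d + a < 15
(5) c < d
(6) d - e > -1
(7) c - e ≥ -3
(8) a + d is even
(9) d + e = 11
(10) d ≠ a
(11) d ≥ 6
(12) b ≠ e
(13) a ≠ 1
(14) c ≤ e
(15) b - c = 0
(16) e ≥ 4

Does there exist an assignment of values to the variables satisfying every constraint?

Satisfiable

Take a = 8, b = 2, c = 2, d = 6, e = 5. Then constraint 1: b - a = -6; constraint 2: d - b = 4, and every other listed constraint is also met.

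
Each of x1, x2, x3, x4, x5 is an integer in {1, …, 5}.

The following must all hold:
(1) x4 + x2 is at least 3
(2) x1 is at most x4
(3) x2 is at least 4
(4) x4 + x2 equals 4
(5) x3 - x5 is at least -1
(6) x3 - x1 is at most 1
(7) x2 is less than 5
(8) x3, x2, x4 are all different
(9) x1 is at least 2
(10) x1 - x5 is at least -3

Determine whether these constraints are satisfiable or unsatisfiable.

Unsatisfiable

From constraints 2 and 9: x4 ≥ x1 ≥ 2. From constraint 3: x2 ≥ 4. Hence x4 + x2 ≥ 6. But constraint 4 requires x4 + x2 = 4, and 4 < 6. Contradiction.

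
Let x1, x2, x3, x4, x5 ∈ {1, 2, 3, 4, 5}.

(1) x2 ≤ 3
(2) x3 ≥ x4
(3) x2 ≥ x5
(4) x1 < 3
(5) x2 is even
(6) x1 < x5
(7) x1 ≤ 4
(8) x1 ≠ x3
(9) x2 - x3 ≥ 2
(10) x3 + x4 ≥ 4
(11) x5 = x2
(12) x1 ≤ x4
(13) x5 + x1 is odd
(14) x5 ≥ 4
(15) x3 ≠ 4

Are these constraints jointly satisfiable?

From constraints 3 and 14: x2 ≥ x5 and x5 ≥ 4, so x2 ≥ 4. From constraint 1: x2 ≤ 3. But 3 < 4, so no value of x2 works.

Unsatisfiable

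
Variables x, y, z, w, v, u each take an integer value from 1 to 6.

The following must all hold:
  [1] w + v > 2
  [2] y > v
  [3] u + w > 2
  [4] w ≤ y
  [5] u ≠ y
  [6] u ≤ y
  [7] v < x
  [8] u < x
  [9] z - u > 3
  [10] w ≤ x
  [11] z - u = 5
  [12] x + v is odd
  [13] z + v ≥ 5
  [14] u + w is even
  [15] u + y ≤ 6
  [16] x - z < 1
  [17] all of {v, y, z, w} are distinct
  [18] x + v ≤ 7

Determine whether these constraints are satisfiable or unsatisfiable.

Try x = 6, y = 5, z = 6, w = 3, v = 1, u = 1.
Check constraint 1: w + v = 4; constraint 3: u + w = 4. The remaining constraints are straightforward to verify.

Satisfiable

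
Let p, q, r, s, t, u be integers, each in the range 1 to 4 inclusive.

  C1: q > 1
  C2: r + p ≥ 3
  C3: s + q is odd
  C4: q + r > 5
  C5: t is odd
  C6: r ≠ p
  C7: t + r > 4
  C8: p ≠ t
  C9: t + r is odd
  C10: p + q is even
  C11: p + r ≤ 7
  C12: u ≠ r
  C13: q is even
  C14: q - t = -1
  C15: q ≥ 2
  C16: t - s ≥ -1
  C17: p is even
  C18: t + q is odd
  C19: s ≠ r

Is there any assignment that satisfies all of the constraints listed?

Try p = 2, q = 2, r = 4, s = 3, t = 3, u = 1.
Check constraint 2: r + p = 6; constraint 4: q + r = 6. The remaining constraints are straightforward to verify.

Satisfiable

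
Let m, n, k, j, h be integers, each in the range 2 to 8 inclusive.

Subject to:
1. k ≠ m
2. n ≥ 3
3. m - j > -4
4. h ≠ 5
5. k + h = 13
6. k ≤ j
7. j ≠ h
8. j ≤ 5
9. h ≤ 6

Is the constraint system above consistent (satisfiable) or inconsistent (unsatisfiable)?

From constraints 6 and 8: k ≤ j ≤ 5. From constraint 9: h ≤ 6. Hence k + h ≤ 11. But constraint 5 requires k + h = 13, and 13 > 11. Contradiction.

Unsatisfiable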